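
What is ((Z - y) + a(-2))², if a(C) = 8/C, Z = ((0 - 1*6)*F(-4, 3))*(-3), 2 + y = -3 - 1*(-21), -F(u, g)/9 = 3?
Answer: 256036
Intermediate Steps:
F(u, g) = -27 (F(u, g) = -9*3 = -27)
y = 16 (y = -2 + (-3 - 1*(-21)) = -2 + (-3 + 21) = -2 + 18 = 16)
Z = -486 (Z = ((0 - 1*6)*(-27))*(-3) = ((0 - 6)*(-27))*(-3) = -6*(-27)*(-3) = 162*(-3) = -486)
((Z - y) + a(-2))² = ((-486 - 1*16) + 8/(-2))² = ((-486 - 16) + 8*(-½))² = (-502 - 4)² = (-506)² = 256036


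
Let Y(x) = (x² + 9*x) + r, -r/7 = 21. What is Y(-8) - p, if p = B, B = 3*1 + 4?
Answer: -162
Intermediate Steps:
r = -147 (r = -7*21 = -147)
Y(x) = -147 + x² + 9*x (Y(x) = (x² + 9*x) - 147 = -147 + x² + 9*x)
B = 7 (B = 3 + 4 = 7)
p = 7
Y(-8) - p = (-147 + (-8)² + 9*(-8)) - 1*7 = (-147 + 64 - 72) - 7 = -155 - 7 = -162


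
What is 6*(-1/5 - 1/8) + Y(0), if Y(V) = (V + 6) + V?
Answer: 81/20 ≈ 4.0500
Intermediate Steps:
Y(V) = 6 + 2*V (Y(V) = (6 + V) + V = 6 + 2*V)
6*(-1/5 - 1/8) + Y(0) = 6*(-1/5 - 1/8) + (6 + 2*0) = 6*(-1*1/5 - 1*1/8) + (6 + 0) = 6*(-1/5 - 1/8) + 6 = 6*(-13/40) + 6 = -39/20 + 6 = 81/20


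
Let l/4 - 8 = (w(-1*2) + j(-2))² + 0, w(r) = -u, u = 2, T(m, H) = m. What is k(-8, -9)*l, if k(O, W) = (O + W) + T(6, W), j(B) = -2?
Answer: -1056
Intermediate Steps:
k(O, W) = 6 + O + W (k(O, W) = (O + W) + 6 = 6 + O + W)
w(r) = -2 (w(r) = -1*2 = -2)
l = 96 (l = 32 + 4*((-2 - 2)² + 0) = 32 + 4*((-4)² + 0) = 32 + 4*(16 + 0) = 32 + 4*16 = 32 + 64 = 96)
k(-8, -9)*l = (6 - 8 - 9)*96 = -11*96 = -1056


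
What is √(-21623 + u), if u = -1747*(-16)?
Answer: √6329 ≈ 79.555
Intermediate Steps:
u = 27952
√(-21623 + u) = √(-21623 + 27952) = √6329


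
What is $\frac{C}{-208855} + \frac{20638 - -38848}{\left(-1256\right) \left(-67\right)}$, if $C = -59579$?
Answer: $\frac{8718820269}{8787782980} \approx 0.99215$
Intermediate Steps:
$\frac{C}{-208855} + \frac{20638 - -38848}{\left(-1256\right) \left(-67\right)} = - \frac{59579}{-208855} + \frac{20638 - -38848}{\left(-1256\right) \left(-67\right)} = \left(-59579\right) \left(- \frac{1}{208855}\right) + \frac{20638 + 38848}{84152} = \frac{59579}{208855} + 59486 \cdot \frac{1}{84152} = \frac{59579}{208855} + \frac{29743}{42076} = \frac{8718820269}{8787782980}$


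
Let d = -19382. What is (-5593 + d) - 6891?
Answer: -31866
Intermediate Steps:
(-5593 + d) - 6891 = (-5593 - 19382) - 6891 = -24975 - 6891 = -31866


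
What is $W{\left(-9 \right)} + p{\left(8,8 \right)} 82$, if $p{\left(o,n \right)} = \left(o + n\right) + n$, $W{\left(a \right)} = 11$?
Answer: $1979$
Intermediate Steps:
$p{\left(o,n \right)} = o + 2 n$ ($p{\left(o,n \right)} = \left(n + o\right) + n = o + 2 n$)
$W{\left(-9 \right)} + p{\left(8,8 \right)} 82 = 11 + \left(8 + 2 \cdot 8\right) 82 = 11 + \left(8 + 16\right) 82 = 11 + 24 \cdot 82 = 11 + 1968 = 1979$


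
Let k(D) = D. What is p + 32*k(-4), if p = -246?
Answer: -374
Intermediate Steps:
p + 32*k(-4) = -246 + 32*(-4) = -246 - 128 = -374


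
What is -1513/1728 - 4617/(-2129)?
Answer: 4756999/3678912 ≈ 1.2930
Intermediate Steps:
-1513/1728 - 4617/(-2129) = -1513*1/1728 - 4617*(-1/2129) = -1513/1728 + 4617/2129 = 4756999/3678912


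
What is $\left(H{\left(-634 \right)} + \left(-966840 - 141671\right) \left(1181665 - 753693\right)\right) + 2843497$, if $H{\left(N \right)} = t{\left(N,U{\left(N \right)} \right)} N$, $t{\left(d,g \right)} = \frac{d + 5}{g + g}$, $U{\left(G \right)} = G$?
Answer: $- \frac{948817653019}{2} \approx -4.7441 \cdot 10^{11}$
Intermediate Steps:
$t{\left(d,g \right)} = \frac{5 + d}{2 g}$
$H{\left(N \right)} = \frac{5}{2} + \frac{N}{2}$ ($H{\left(N \right)} = \frac{5 + N}{2 N} N = \frac{5}{2} + \frac{N}{2}$)
$\left(H{\left(-634 \right)} + \left(-966840 - 141671\right) \left(1181665 - 753693\right)\right) + 2843497 = \left(\left(\frac{5}{2} + \frac{1}{2} \left(-634\right)\right) + \left(-966840 - 141671\right) \left(1181665 - 753693\right)\right) + 2843497 = \left(\left(\frac{5}{2} - 317\right) - 1108511 \left(1181665 - 753693\right)\right) + 2843497 = \left(- \frac{629}{2} - 474411669692\right) + 2843497 = - \frac{948823340013}{2} + 2843497 = - \frac{948817653019}{2}$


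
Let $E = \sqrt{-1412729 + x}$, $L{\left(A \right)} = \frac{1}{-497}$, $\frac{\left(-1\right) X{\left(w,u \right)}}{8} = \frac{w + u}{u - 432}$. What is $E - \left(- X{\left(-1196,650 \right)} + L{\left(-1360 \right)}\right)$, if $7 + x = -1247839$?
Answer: $\frac{1085557}{54173} + 5 i \sqrt{106423} \approx 20.039 + 1631.1 i$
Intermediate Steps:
$x = -1247846$ ($x = -7 - 1247839 = -1247846$)
$X{\left(w,u \right)} = - \frac{8 \left(u + w\right)}{-432 + u}$ ($X{\left(w,u \right)} = - 8 \frac{w + u}{u - 432} = - 8 \frac{u + w}{-432 + u} = - \frac{8 \left(u + w\right)}{-432 + u}$)
$L{\left(A \right)} = - \frac{1}{497}$
$E = 5 i \sqrt{106423}$ ($E = \sqrt{-1412729 - 1247846} = \sqrt{-2660575} = 5 i \sqrt{106423} \approx 1631.1 i$)
$E - \left(- X{\left(-1196,650 \right)} + L{\left(-1360 \right)}\right) = 5 i \sqrt{106423} - \left(- \frac{1}{497} - \frac{8 \left(\left(-1\right) 650 - -1196\right)}{-432 + 650}\right) = 5 i \sqrt{106423} + \left(\frac{8 \left(-650 + 1196\right)}{218} + \frac{1}{497}\right) = 5 i \sqrt{106423} + \left(8 \cdot \frac{1}{218} \cdot 546 + \frac{1}{497}\right) = 5 i \sqrt{106423} + \left(\frac{2184}{109} + \frac{1}{497}\right) = 5 i \sqrt{106423} + \frac{1085557}{54173} = \frac{1085557}{54173} + 5 i \sqrt{106423}$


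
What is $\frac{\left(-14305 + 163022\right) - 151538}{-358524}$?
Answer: $\frac{2821}{358524} \approx 0.0078684$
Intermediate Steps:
$\frac{\left(-14305 + 163022\right) - 151538}{-358524} = \left(148717 - 151538\right) \left(- \frac{1}{358524}\right) = \left(-2821\right) \left(- \frac{1}{358524}\right) = \frac{2821}{358524}$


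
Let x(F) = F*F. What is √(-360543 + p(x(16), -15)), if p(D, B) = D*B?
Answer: 3*I*√40487 ≈ 603.64*I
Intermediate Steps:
x(F) = F²
p(D, B) = B*D
√(-360543 + p(x(16), -15)) = √(-360543 - 15*16²) = √(-360543 - 15*256) = √(-360543 - 3840) = √(-364383) = 3*I*√40487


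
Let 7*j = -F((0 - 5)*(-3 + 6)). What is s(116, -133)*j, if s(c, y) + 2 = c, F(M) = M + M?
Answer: 3420/7 ≈ 488.57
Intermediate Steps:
F(M) = 2*M
s(c, y) = -2 + c
j = 30/7 (j = (-2*(0 - 5)*(-3 + 6))/7 = (-2*(-5*3))/7 = (-2*(-15))/7 = (-1*(-30))/7 = (⅐)*30 = 30/7 ≈ 4.2857)
s(116, -133)*j = (-2 + 116)*(30/7) = 114*(30/7) = 3420/7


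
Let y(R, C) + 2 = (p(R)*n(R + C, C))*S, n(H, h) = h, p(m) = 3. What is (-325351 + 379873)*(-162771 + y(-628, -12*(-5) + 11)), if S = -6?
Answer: -8944388622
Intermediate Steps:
y(R, C) = -2 - 18*C (y(R, C) = -2 + (3*C)*(-6) = -2 - 18*C)
(-325351 + 379873)*(-162771 + y(-628, -12*(-5) + 11)) = (-325351 + 379873)*(-162771 + (-2 - 18*(-12*(-5) + 11))) = 54522*(-162771 + (-2 - 18*(60 + 11))) = 54522*(-162771 + (-2 - 18*71)) = 54522*(-162771 + (-2 - 1278)) = 54522*(-162771 - 1280) = 54522*(-164051) = -8944388622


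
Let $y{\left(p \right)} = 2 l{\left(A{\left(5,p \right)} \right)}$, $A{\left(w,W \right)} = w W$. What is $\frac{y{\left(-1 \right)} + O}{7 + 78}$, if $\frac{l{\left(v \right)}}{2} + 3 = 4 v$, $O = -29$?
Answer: $- \frac{121}{85} \approx -1.4235$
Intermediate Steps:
$A{\left(w,W \right)} = W w$
$l{\left(v \right)} = -6 + 8 v$ ($l{\left(v \right)} = -6 + 2 \cdot 4 v = -6 + 8 v$)
$y{\left(p \right)} = -12 + 80 p$ ($y{\left(p \right)} = 2 \left(-6 + 8 p 5\right) = 2 \left(-6 + 8 \cdot 5 p\right) = 2 \left(-6 + 40 p\right) = -12 + 80 p$)
$\frac{y{\left(-1 \right)} + O}{7 + 78} = \frac{\left(-12 + 80 \left(-1\right)\right) - 29}{7 + 78} = \frac{\left(-12 - 80\right) - 29}{85} = \left(-92 - 29\right) \frac{1}{85} = \left(-121\right) \frac{1}{85} = - \frac{121}{85}$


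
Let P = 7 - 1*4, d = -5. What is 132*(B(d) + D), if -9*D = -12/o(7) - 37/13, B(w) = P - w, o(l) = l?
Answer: 306548/273 ≈ 1122.9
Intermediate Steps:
P = 3 (P = 7 - 4 = 3)
B(w) = 3 - w
D = 415/819 (D = -(-12/7 - 37/13)/9 = -⅑*(-415/91) = 415/819 ≈ 0.50672)
132*(B(d) + D) = 132*((3 - 1*(-5)) + 415/819) = 132*((3 + 5) + 415/819) = 132*(8 + 415/819) = 132*(6967/819) = 306548/273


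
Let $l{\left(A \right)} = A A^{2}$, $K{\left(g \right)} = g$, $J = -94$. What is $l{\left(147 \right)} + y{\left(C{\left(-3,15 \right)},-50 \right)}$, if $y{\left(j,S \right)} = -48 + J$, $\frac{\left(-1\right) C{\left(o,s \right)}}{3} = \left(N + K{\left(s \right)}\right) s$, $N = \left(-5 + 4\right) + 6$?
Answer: $3176381$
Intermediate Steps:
$l{\left(A \right)} = A^{3}$
$N = 5$ ($N = -1 + 6 = 5$)
$C{\left(o,s \right)} = - 3 s \left(5 + s\right)$ ($C{\left(o,s \right)} = - 3 \left(5 + s\right) s = - 3 s \left(5 + s\right)$)
$y{\left(j,S \right)} = -142$ ($y{\left(j,S \right)} = -48 - 94 = -142$)
$l{\left(147 \right)} + y{\left(C{\left(-3,15 \right)},-50 \right)} = 147^{3} - 142 = 3176523 - 142 = 3176381$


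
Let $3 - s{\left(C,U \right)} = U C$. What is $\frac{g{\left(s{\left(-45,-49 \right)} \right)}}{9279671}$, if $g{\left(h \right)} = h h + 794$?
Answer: $\frac{4849598}{9279671} \approx 0.5226$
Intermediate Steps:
$s{\left(C,U \right)} = 3 - C U$ ($s{\left(C,U \right)} = 3 - U C = 3 - C U$)
$g{\left(h \right)} = 794 + h^{2}$ ($g{\left(h \right)} = h^{2} + 794 = 794 + h^{2}$)
$\frac{g{\left(s{\left(-45,-49 \right)} \right)}}{9279671} = \frac{794 + \left(3 - \left(-45\right) \left(-49\right)\right)^{2}}{9279671} = \left(794 + \left(3 - 2205\right)^{2}\right) \frac{1}{9279671} = \left(794 + \left(-2202\right)^{2}\right) \frac{1}{9279671} = \left(794 + 4848804\right) \frac{1}{9279671} = 4849598 \cdot \frac{1}{9279671} = \frac{4849598}{9279671}$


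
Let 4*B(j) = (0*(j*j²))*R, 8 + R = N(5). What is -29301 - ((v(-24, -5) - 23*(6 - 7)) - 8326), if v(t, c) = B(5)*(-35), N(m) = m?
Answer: -20998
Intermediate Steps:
R = -3 (R = -8 + 5 = -3)
B(j) = 0 (B(j) = ((0*(j*j²))*(-3))/4 = ((0*j³)*(-3))/4 = (0*(-3))/4 = (¼)*0 = 0)
v(t, c) = 0 (v(t, c) = 0*(-35) = 0)
-29301 - ((v(-24, -5) - 23*(6 - 7)) - 8326) = -29301 - ((0 - 23*(6 - 7)) - 8326) = -29301 - ((0 - 23*(-1)) - 8326) = -29301 - ((0 + 23) - 8326) = -29301 - (23 - 8326) = -29301 - 1*(-8303) = -29301 + 8303 = -20998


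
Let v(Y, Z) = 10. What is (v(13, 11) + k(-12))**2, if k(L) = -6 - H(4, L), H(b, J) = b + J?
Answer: 144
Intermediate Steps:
H(b, J) = J + b
k(L) = -10 - L (k(L) = -6 - (L + 4) = -6 - (4 + L) = -6 + (-4 - L) = -10 - L)
(v(13, 11) + k(-12))**2 = (10 + (-10 - 1*(-12)))**2 = (10 + (-10 + 12))**2 = (10 + 2)**2 = 12**2 = 144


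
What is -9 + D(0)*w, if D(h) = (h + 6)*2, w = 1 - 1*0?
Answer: 3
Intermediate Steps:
w = 1 (w = 1 + 0 = 1)
D(h) = 12 + 2*h (D(h) = (6 + h)*2 = 12 + 2*h)
-9 + D(0)*w = -9 + (12 + 2*0)*1 = -9 + (12 + 0)*1 = -9 + 12*1 = -9 + 12 = 3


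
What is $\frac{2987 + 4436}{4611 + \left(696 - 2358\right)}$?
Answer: $\frac{7423}{2949} \approx 2.5171$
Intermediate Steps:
$\frac{2987 + 4436}{4611 + \left(696 - 2358\right)} = \frac{7423}{4611 - 1662} = \frac{7423}{2949}$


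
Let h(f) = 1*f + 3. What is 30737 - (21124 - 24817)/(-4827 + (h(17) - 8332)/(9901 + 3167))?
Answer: 484768425688/15771887 ≈ 30736.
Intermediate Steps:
h(f) = 3 + f (h(f) = f + 3 = 3 + f)
30737 - (21124 - 24817)/(-4827 + (h(17) - 8332)/(9901 + 3167)) = 30737 - (21124 - 24817)/(-4827 + ((3 + 17) - 8332)/(9901 + 3167)) = 30737 - (-3693)/(-4827 + (20 - 8332)/13068) = 30737 - (-3693)/(-4827 - 8312*1/13068) = 30737 - (-3693)/(-4827 - 2078/3267) = 30737 - (-3693)/(-15771887/3267) = 30737 - (-3693)*(-3267)/15771887 = 30737 - 1*12065031/15771887 = 30737 - 12065031/15771887 = 484768425688/15771887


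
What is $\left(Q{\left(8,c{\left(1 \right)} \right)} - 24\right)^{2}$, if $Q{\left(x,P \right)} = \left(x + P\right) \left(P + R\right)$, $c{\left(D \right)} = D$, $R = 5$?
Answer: $900$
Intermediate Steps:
$Q{\left(x,P \right)} = \left(5 + P\right) \left(P + x\right)$ ($Q{\left(x,P \right)} = \left(x + P\right) \left(P + 5\right) = \left(P + x\right) \left(5 + P\right) = \left(5 + P\right) \left(P + x\right)$)
$\left(Q{\left(8,c{\left(1 \right)} \right)} - 24\right)^{2} = \left(\left(1^{2} + 5 \cdot 1 + 5 \cdot 8 + 1 \cdot 8\right) - 24\right)^{2} = \left(\left(1 + 5 + 40 + 8\right) - 24\right)^{2} = \left(54 - 24\right)^{2} = 30^{2} = 900$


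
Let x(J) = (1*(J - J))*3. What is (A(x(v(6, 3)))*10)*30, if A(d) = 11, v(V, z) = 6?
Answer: 3300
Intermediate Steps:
x(J) = 0 (x(J) = (1*0)*3 = 0*3 = 0)
(A(x(v(6, 3)))*10)*30 = (11*10)*30 = 110*30 = 3300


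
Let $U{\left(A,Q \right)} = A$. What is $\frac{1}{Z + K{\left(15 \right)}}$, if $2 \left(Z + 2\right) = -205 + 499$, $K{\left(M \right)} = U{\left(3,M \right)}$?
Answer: $\frac{1}{148} \approx 0.0067568$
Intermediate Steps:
$K{\left(M \right)} = 3$
$Z = 145$ ($Z = -2 + \frac{-205 + 499}{2} = -2 + \frac{1}{2} \cdot 294 = -2 + 147 = 145$)
$\frac{1}{Z + K{\left(15 \right)}} = \frac{1}{145 + 3} = \frac{1}{148}$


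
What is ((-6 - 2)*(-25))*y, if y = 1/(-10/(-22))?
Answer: 440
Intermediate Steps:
y = 11/5 (y = 1/(-10*(-1/22)) = 1/(5/11) = 11/5 ≈ 2.2000)
((-6 - 2)*(-25))*y = ((-6 - 2)*(-25))*(11/5) = -8*(-25)*(11/5) = 200*(11/5) = 440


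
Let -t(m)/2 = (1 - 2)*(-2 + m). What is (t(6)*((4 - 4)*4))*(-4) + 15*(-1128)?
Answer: -16920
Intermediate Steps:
t(m) = -4 + 2*m (t(m) = -2*(1 - 2)*(-2 + m) = -(-2)*(-2 + m) = -2*(2 - m) = -4 + 2*m)
(t(6)*((4 - 4)*4))*(-4) + 15*(-1128) = ((-4 + 2*6)*((4 - 4)*4))*(-4) + 15*(-1128) = ((-4 + 12)*(0*4))*(-4) - 16920 = (8*0)*(-4) - 16920 = 0*(-4) - 16920 = 0 - 16920 = -16920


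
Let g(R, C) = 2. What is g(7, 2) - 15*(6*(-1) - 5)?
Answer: 167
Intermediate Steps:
g(7, 2) - 15*(6*(-1) - 5) = 2 - 15*(6*(-1) - 5) = 2 - 15*(-6 - 5) = 2 - 15*(-11) = 2 + 165 = 167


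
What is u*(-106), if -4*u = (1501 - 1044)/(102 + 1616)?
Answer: 24221/3436 ≈ 7.0492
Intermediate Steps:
u = -457/6872 (u = -(1501 - 1044)/(4*(102 + 1616)) = -457/(4*1718) = -¼*457/1718 = -457/6872 ≈ -0.066502)
u*(-106) = -457/6872*(-106) = 24221/3436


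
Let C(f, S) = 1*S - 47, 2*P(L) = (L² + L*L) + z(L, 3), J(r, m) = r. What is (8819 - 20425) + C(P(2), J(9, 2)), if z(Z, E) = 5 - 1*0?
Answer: -11644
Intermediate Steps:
z(Z, E) = 5 (z(Z, E) = 5 + 0 = 5)
P(L) = 5/2 + L² (P(L) = ((L² + L*L) + 5)/2 = ((L² + L²) + 5)/2 = (2*L² + 5)/2 = (5 + 2*L²)/2 = 5/2 + L²)
C(f, S) = -47 + S (C(f, S) = S - 47 = -47 + S)
(8819 - 20425) + C(P(2), J(9, 2)) = (8819 - 20425) + (-47 + 9) = -11606 - 38 = -11644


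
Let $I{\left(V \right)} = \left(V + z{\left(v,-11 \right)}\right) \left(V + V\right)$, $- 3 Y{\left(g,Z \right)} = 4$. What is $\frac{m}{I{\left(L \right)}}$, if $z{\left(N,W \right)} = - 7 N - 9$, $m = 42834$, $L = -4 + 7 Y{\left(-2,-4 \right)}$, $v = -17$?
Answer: $- \frac{192753}{11600} \approx -16.617$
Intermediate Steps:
$Y{\left(g,Z \right)} = - \frac{4}{3}$ ($Y{\left(g,Z \right)} = \left(- \frac{1}{3}\right) 4 = - \frac{4}{3}$)
$L = - \frac{40}{3}$ ($L = -4 + 7 \left(- \frac{4}{3}\right) = -4 - \frac{28}{3} = - \frac{40}{3} \approx -13.333$)
$z{\left(N,W \right)} = -9 - 7 N$
$I{\left(V \right)} = 2 V \left(110 + V\right)$ ($I{\left(V \right)} = \left(V - -110\right) \left(V + V\right) = \left(V + \left(-9 + 119\right)\right) 2 V = \left(V + 110\right) 2 V = \left(110 + V\right) 2 V = 2 V \left(110 + V\right)$)
$\frac{m}{I{\left(L \right)}} = \frac{42834}{2 \left(- \frac{40}{3}\right) \left(110 - \frac{40}{3}\right)} = \frac{42834}{2 \left(- \frac{40}{3}\right) \frac{290}{3}} = \frac{42834}{- \frac{23200}{9}} = 42834 \left(- \frac{9}{23200}\right) = - \frac{192753}{11600}$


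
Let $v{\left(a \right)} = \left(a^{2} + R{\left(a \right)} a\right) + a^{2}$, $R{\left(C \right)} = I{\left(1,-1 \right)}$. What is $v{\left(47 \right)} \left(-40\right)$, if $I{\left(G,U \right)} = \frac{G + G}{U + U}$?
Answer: $-174840$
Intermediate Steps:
$I{\left(G,U \right)} = \frac{G}{U}$ ($I{\left(G,U \right)} = \frac{2 G}{2 U} = 2 G \frac{1}{2 U} = \frac{G}{U}$)
$R{\left(C \right)} = -1$ ($R{\left(C \right)} = 1 \frac{1}{-1} = 1 \left(-1\right) = -1$)
$v{\left(a \right)} = - a + 2 a^{2}$ ($v{\left(a \right)} = \left(a^{2} - a\right) + a^{2} = - a + 2 a^{2}$)
$v{\left(47 \right)} \left(-40\right) = 47 \left(-1 + 2 \cdot 47\right) \left(-40\right) = 47 \left(-1 + 94\right) \left(-40\right) = 47 \cdot 93 \left(-40\right) = 4371 \left(-40\right) = -174840$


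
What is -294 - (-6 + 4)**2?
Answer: -298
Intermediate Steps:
-294 - (-6 + 4)**2 = -294 - 1*(-2)**2 = -294 - 1*4 = -294 - 4 = -298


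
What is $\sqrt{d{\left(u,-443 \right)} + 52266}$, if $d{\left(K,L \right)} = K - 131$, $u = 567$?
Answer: $\sqrt{52702} \approx 229.57$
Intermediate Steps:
$d{\left(K,L \right)} = -131 + K$
$\sqrt{d{\left(u,-443 \right)} + 52266} = \sqrt{\left(-131 + 567\right) + 52266} = \sqrt{436 + 52266} = \sqrt{52702}$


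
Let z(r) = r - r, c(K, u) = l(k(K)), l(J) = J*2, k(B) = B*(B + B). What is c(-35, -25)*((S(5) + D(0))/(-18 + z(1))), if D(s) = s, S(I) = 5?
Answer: -12250/9 ≈ -1361.1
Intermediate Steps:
k(B) = 2*B**2 (k(B) = B*(2*B) = 2*B**2)
l(J) = 2*J
c(K, u) = 4*K**2 (c(K, u) = 2*(2*K**2) = 4*K**2)
z(r) = 0
c(-35, -25)*((S(5) + D(0))/(-18 + z(1))) = (4*(-35)**2)*((5 + 0)/(-18 + 0)) = (4*1225)*(5/(-18)) = 4900*(5*(-1/18)) = 4900*(-5/18) = -12250/9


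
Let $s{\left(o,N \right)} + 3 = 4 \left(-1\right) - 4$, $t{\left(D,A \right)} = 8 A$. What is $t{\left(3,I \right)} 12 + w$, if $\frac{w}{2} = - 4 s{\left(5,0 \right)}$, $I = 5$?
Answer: $568$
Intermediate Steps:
$s{\left(o,N \right)} = -11$ ($s{\left(o,N \right)} = -3 + \left(4 \left(-1\right) - 4\right) = -3 - 8 = -11$)
$w = 88$ ($w = 2 \left(\left(-4\right) \left(-11\right)\right) = 2 \cdot 44 = 88$)
$t{\left(3,I \right)} 12 + w = 8 \cdot 5 \cdot 12 + 88 = 40 \cdot 12 + 88 = 480 + 88 = 568$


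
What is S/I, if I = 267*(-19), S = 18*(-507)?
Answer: 3042/1691 ≈ 1.7989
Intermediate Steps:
S = -9126
I = -5073
S/I = -9126/(-5073) = -9126*(-1/5073) = 3042/1691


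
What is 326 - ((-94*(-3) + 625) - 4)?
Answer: -577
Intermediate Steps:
326 - ((-94*(-3) + 625) - 4) = 326 - ((282 + 625) - 4) = 326 - (907 - 4) = 326 - 1*903 = 326 - 903 = -577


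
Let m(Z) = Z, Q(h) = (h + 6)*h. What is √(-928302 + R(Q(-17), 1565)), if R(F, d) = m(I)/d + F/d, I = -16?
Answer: I*√2273620198335/1565 ≈ 963.48*I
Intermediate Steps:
Q(h) = h*(6 + h) (Q(h) = (6 + h)*h = h*(6 + h))
R(F, d) = -16/d + F/d
√(-928302 + R(Q(-17), 1565)) = √(-928302 + (-16 - 17*(6 - 17))/1565) = √(-928302 + (-16 - 17*(-11))/1565) = √(-928302 + (-16 + 187)/1565) = √(-928302 + (1/1565)*171) = √(-928302 + 171/1565) = √(-1452792459/1565) = I*√2273620198335/1565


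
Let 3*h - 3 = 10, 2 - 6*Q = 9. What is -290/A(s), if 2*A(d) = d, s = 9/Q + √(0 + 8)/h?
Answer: 1029210/13591 + 184730*√2/40773 ≈ 82.135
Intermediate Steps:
Q = -7/6 (Q = ⅓ - ⅙*9 = ⅓ - 3/2 = -7/6 ≈ -1.1667)
h = 13/3 (h = 1 + (⅓)*10 = 1 + 10/3 = 13/3 ≈ 4.3333)
s = -54/7 + 6*√2/13 (s = 9/(-7/6) + √(0 + 8)/(13/3) = 9*(-6/7) + √8*(3/13) = -54/7 + (2*√2)*(3/13) = -54/7 + 6*√2/13 ≈ -7.0616)
A(d) = d/2
-290/A(s) = -290*2/(-54/7 + 6*√2/13) = -290/(-27/7 + 3*√2/13)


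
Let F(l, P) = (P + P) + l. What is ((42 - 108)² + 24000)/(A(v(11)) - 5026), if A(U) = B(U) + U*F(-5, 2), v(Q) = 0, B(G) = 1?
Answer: -9452/1675 ≈ -5.6430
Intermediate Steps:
F(l, P) = l + 2*P (F(l, P) = 2*P + l = l + 2*P)
A(U) = 1 - U (A(U) = 1 + U*(-5 + 2*2) = 1 + U*(-5 + 4) = 1 + U*(-1) = 1 - U)
((42 - 108)² + 24000)/(A(v(11)) - 5026) = ((42 - 108)² + 24000)/((1 - 1*0) - 5026) = ((-66)² + 24000)/((1 + 0) - 5026) = (4356 + 24000)/(1 - 5026) = 28356/(-5025) = 28356*(-1/5025) = -9452/1675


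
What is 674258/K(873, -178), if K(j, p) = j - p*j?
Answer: 674258/156267 ≈ 4.3148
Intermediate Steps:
K(j, p) = j - j*p
674258/K(873, -178) = 674258/((873*(1 - 1*(-178)))) = 674258/((873*(1 + 178))) = 674258/((873*179)) = 674258/156267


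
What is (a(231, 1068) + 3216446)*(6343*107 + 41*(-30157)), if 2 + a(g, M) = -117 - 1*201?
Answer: -1793749250736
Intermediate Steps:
a(g, M) = -320 (a(g, M) = -2 + (-117 - 1*201) = -2 + (-117 - 201) = -2 - 318 = -320)
(a(231, 1068) + 3216446)*(6343*107 + 41*(-30157)) = (-320 + 3216446)*(6343*107 + 41*(-30157)) = 3216126*(678701 - 1236437) = 3216126*(-557736) = -1793749250736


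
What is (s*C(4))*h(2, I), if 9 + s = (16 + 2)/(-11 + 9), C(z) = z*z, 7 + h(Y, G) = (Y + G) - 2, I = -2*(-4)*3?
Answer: -4896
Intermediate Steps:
I = 24 (I = 8*3 = 24)
h(Y, G) = -9 + G + Y (h(Y, G) = -7 + ((Y + G) - 2) = -7 + ((G + Y) - 2) = -7 + (-2 + G + Y) = -9 + G + Y)
C(z) = z²
s = -18 (s = -9 + (16 + 2)/(-11 + 9) = -9 + 18/(-2) = -9 + 18*(-½) = -9 - 9 = -18)
(s*C(4))*h(2, I) = (-18*4²)*(-9 + 24 + 2) = -18*16*17 = -288*17 = -4896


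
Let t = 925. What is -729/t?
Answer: -729/925 ≈ -0.78811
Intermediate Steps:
-729/t = -729/925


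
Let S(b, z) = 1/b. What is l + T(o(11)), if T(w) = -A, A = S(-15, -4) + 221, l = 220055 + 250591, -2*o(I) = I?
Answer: 7056376/15 ≈ 4.7043e+5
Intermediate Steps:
o(I) = -I/2
l = 470646
A = 3314/15 (A = 1/(-15) + 221 = -1/15 + 221 = 3314/15 ≈ 220.93)
T(w) = -3314/15 (T(w) = -1*3314/15 = -3314/15)
l + T(o(11)) = 470646 - 3314/15 = 7056376/15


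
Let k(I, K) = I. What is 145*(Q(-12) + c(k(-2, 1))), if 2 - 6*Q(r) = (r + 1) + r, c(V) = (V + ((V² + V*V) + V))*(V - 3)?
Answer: -13775/6 ≈ -2295.8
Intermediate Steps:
c(V) = (-3 + V)*(2*V + 2*V²) (c(V) = (V + ((V² + V²) + V))*(-3 + V) = (V + (2*V² + V))*(-3 + V) = (V + (V + 2*V²))*(-3 + V) = (2*V + 2*V²)*(-3 + V) = (-3 + V)*(2*V + 2*V²))
Q(r) = ⅙ - r/3 (Q(r) = ⅓ - ((r + 1) + r)/6 = ⅓ - ((1 + r) + r)/6 = ⅓ - (1 + 2*r)/6 = ⅓ + (-⅙ - r/3) = ⅙ - r/3)
145*(Q(-12) + c(k(-2, 1))) = 145*((⅙ - ⅓*(-12)) + 2*(-2)*(-3 + (-2)² - 2*(-2))) = 145*((⅙ + 4) + 2*(-2)*(-3 + 4 + 4)) = 145*(25/6 + 2*(-2)*5) = 145*(25/6 - 20) = 145*(-95/6) = -13775/6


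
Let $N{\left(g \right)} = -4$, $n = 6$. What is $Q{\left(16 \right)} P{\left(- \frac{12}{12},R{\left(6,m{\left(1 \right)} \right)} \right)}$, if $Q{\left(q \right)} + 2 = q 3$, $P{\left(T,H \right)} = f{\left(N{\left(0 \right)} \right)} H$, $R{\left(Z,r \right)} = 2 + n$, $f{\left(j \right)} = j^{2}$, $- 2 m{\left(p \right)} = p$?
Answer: $5888$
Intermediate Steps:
$m{\left(p \right)} = - \frac{p}{2}$
$R{\left(Z,r \right)} = 8$ ($R{\left(Z,r \right)} = 2 + 6 = 8$)
$P{\left(T,H \right)} = 16 H$ ($P{\left(T,H \right)} = \left(-4\right)^{2} H = 16 H$)
$Q{\left(q \right)} = -2 + 3 q$ ($Q{\left(q \right)} = -2 + q 3 = -2 + 3 q$)
$Q{\left(16 \right)} P{\left(- \frac{12}{12},R{\left(6,m{\left(1 \right)} \right)} \right)} = \left(-2 + 3 \cdot 16\right) 16 \cdot 8 = \left(-2 + 48\right) 128 = 46 \cdot 128 = 5888$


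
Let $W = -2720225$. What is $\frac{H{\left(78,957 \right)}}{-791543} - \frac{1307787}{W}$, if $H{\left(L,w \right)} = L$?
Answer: $\frac{1034957467791}{2153175057175} \approx 0.48067$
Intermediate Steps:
$\frac{H{\left(78,957 \right)}}{-791543} - \frac{1307787}{W} = \frac{78}{-791543} - \frac{1307787}{-2720225} = 78 \left(- \frac{1}{791543}\right) - - \frac{1307787}{2720225} = - \frac{78}{791543} + \frac{1307787}{2720225} = \frac{1034957467791}{2153175057175}$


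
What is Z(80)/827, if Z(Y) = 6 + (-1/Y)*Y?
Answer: 5/827 ≈ 0.0060460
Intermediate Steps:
Z(Y) = 5 (Z(Y) = 6 - 1 = 5)
Z(80)/827 = 5/827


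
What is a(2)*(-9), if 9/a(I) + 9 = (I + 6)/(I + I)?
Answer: 81/7 ≈ 11.571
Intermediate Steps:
a(I) = 9/(-9 + (6 + I)/(2*I)) (a(I) = 9/(-9 + (I + 6)/(I + I)) = 9/(-9 + (6 + I)/((2*I))) = 9/(-9 + (6 + I)*(1/(2*I))) = 9/(-9 + (6 + I)/(2*I)))
a(2)*(-9) = -18*2/(-6 + 17*2)*(-9) = -18*2/(-6 + 34)*(-9) = -18*2/28*(-9) = -18*2*1/28*(-9) = -9/7*(-9) = 81/7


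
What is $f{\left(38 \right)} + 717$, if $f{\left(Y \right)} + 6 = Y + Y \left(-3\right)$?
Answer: $635$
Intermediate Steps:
$f{\left(Y \right)} = -6 - 2 Y$ ($f{\left(Y \right)} = -6 + \left(Y + Y \left(-3\right)\right) = -6 + \left(Y - 3 Y\right) = -6 - 2 Y$)
$f{\left(38 \right)} + 717 = \left(-6 - 76\right) + 717 = -82 + 717 = 635$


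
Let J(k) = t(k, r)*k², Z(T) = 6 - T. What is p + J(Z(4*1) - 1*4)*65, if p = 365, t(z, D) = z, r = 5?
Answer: -155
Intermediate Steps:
J(k) = k³ (J(k) = k*k² = k³)
p + J(Z(4*1) - 1*4)*65 = 365 + ((6 - 4) - 1*4)³*65 = 365 + ((6 - 1*4) - 4)³*65 = 365 + ((6 - 4) - 4)³*65 = 365 + (2 - 4)³*65 = 365 + (-2)³*65 = 365 - 8*65 = 365 - 520 = -155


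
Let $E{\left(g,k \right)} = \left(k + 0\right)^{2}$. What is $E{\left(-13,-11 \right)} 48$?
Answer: $5808$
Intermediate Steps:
$E{\left(g,k \right)} = k^{2}$
$E{\left(-13,-11 \right)} 48 = \left(-11\right)^{2} \cdot 48 = 121 \cdot 48 = 5808$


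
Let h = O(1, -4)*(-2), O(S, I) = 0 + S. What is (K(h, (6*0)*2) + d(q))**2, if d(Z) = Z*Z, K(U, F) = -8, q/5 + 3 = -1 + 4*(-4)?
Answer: 99840064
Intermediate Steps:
O(S, I) = S
q = -100 (q = -15 + 5*(-1 + 4*(-4)) = -15 + 5*(-1 - 16) = -15 + 5*(-17) = -15 - 85 = -100)
h = -2 (h = 1*(-2) = -2)
d(Z) = Z**2
(K(h, (6*0)*2) + d(q))**2 = (-8 + (-100)**2)**2 = (-8 + 10000)**2 = 9992**2 = 99840064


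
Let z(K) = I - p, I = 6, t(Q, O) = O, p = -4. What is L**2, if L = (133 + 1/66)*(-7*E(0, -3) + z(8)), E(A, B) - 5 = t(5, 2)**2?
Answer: 216491992369/4356 ≈ 4.9700e+7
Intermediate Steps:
E(A, B) = 9 (E(A, B) = 5 + 2**2 = 5 + 4 = 9)
z(K) = 10 (z(K) = 6 - 1*(-4) = 6 + 4 = 10)
L = -465287/66 (L = (133 + 1/66)*(-7*9 + 10) = (133 + 1/66)*(-63 + 10) = (8779/66)*(-53) = -465287/66 ≈ -7049.8)
L**2 = (-465287/66)**2 = 216491992369/4356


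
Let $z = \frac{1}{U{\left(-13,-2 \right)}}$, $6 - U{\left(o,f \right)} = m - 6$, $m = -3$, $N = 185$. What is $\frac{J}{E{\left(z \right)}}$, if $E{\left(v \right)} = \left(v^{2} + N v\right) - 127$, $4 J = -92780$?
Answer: $\frac{5218875}{25799} \approx 202.29$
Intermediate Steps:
$U{\left(o,f \right)} = 15$ ($U{\left(o,f \right)} = 6 - \left(-3 - 6\right) = 6 - -9 = 6 + 9 = 15$)
$J = -23195$ ($J = \frac{1}{4} \left(-92780\right) = -23195$)
$z = \frac{1}{15} \approx 0.066667$
$E{\left(v \right)} = -127 + v^{2} + 185 v$ ($E{\left(v \right)} = \left(v^{2} + 185 v\right) - 127 = -127 + v^{2} + 185 v$)
$\frac{J}{E{\left(z \right)}} = - \frac{23195}{-127 + \left(\frac{1}{15}\right)^{2} + 185 \cdot \frac{1}{15}} = - \frac{23195}{-127 + \frac{1}{225} + \frac{37}{3}} = - \frac{23195}{- \frac{25799}{225}} = \left(-23195\right) \left(- \frac{225}{25799}\right) = \frac{5218875}{25799}$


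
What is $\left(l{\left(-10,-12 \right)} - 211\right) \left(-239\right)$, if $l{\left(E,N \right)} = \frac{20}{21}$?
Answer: $\frac{1054229}{21} \approx 50201.0$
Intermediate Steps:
$l{\left(E,N \right)} = \frac{20}{21}$ ($l{\left(E,N \right)} = 20 \cdot \frac{1}{21} = \frac{20}{21}$)
$\left(l{\left(-10,-12 \right)} - 211\right) \left(-239\right) = \left(\frac{20}{21} - 211\right) \left(-239\right) = \left(- \frac{4411}{21}\right) \left(-239\right) = \frac{1054229}{21}$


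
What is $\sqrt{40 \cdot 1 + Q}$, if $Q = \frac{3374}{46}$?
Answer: $\frac{\sqrt{59961}}{23} \approx 10.646$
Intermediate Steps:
$Q = \frac{1687}{23}$ ($Q = 3374 \cdot \frac{1}{46} = \frac{1687}{23} \approx 73.348$)
$\sqrt{40 \cdot 1 + Q} = \sqrt{40 \cdot 1 + \frac{1687}{23}} = \sqrt{40 + \frac{1687}{23}} = \sqrt{\frac{2607}{23}} = \frac{\sqrt{59961}}{23}$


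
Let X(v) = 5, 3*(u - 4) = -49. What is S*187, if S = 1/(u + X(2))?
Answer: -51/2 ≈ -25.500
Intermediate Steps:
u = -37/3 (u = 4 + (1/3)*(-49) = 4 - 49/3 = -37/3 ≈ -12.333)
S = -3/22 (S = 1/(-37/3 + 5) = 1/(-22/3) = -3/22 ≈ -0.13636)
S*187 = -3/22*187 = -51/2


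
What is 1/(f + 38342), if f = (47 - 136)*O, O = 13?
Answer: 1/37185 ≈ 2.6893e-5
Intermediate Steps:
f = -1157 (f = (47 - 136)*13 = -89*13 = -1157)
1/(f + 38342) = 1/(-1157 + 38342) = 1/37185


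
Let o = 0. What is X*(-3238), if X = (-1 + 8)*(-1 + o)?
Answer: 22666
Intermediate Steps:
X = -7 (X = (-1 + 8)*(-1 + 0) = 7*(-1) = -7)
X*(-3238) = -7*(-3238) = 22666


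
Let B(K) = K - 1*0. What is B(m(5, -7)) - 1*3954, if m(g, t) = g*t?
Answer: -3989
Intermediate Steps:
B(K) = K (B(K) = K + 0 = K)
B(m(5, -7)) - 1*3954 = 5*(-7) - 1*3954 = -35 - 3954 = -3989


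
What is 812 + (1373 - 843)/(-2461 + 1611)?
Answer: 68967/85 ≈ 811.38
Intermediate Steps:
812 + (1373 - 843)/(-2461 + 1611) = 812 + 530/(-850) = 812 + 530*(-1/850) = 812 - 53/85 = 68967/85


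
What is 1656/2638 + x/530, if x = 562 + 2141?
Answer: 75549/13190 ≈ 5.7277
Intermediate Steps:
x = 2703
1656/2638 + x/530 = 1656/2638 + 2703/530 = 1656*(1/2638) + 2703*(1/530) = 828/1319 + 51/10 = 75549/13190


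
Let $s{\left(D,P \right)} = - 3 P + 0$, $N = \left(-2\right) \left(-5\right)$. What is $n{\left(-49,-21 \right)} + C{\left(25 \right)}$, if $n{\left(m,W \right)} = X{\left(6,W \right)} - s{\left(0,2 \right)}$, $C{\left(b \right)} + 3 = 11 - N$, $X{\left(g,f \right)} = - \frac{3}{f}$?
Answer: $\frac{29}{7} \approx 4.1429$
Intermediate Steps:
$N = 10$
$C{\left(b \right)} = -2$ ($C{\left(b \right)} = -3 + \left(11 - 10\right) = -3 + 1 = -2$)
$s{\left(D,P \right)} = - 3 P$
$n{\left(m,W \right)} = 6 - \frac{3}{W}$ ($n{\left(m,W \right)} = - \frac{3}{W} - \left(-3\right) 2 = - \frac{3}{W} - -6 = - \frac{3}{W} + 6 = 6 - \frac{3}{W}$)
$n{\left(-49,-21 \right)} + C{\left(25 \right)} = \left(6 - \frac{3}{-21}\right) - 2 = \left(6 - - \frac{1}{7}\right) - 2 = \left(6 + \frac{1}{7}\right) - 2 = \frac{43}{7} - 2 = \frac{29}{7}$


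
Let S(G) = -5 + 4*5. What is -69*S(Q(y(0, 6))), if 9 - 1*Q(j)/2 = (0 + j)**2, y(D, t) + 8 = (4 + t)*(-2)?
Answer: -1035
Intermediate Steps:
y(D, t) = -16 - 2*t (y(D, t) = -8 + (4 + t)*(-2) = -8 + (-8 - 2*t) = -16 - 2*t)
Q(j) = 18 - 2*j**2 (Q(j) = 18 - 2*(0 + j)**2 = 18 - 2*j**2)
S(G) = 15 (S(G) = -5 + 20 = 15)
-69*S(Q(y(0, 6))) = -69*15 = -1035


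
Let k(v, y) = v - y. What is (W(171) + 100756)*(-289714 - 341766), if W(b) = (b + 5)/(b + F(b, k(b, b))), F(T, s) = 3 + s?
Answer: -5535465272800/87 ≈ -6.3626e+10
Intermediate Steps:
W(b) = (5 + b)/(3 + b) (W(b) = (b + 5)/(b + (3 + (b - b))) = (5 + b)/(b + (3 + 0)) = (5 + b)/(b + 3) = (5 + b)/(3 + b))
(W(171) + 100756)*(-289714 - 341766) = ((5 + 171)/(3 + 171) + 100756)*(-289714 - 341766) = (176/174 + 100756)*(-631480) = ((1/174)*176 + 100756)*(-631480) = (88/87 + 100756)*(-631480) = (8765860/87)*(-631480) = -5535465272800/87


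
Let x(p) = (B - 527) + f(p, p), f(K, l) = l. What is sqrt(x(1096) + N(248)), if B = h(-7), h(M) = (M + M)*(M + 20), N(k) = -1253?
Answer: I*sqrt(866) ≈ 29.428*I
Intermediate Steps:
h(M) = 2*M*(20 + M) (h(M) = (2*M)*(20 + M) = 2*M*(20 + M))
B = -182 (B = 2*(-7)*(20 - 7) = 2*(-7)*13 = -182)
x(p) = -709 + p (x(p) = (-182 - 527) + p = -709 + p)
sqrt(x(1096) + N(248)) = sqrt((-709 + 1096) - 1253) = sqrt(387 - 1253) = sqrt(-866) = I*sqrt(866)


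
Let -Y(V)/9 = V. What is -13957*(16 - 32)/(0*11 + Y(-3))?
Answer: 223312/27 ≈ 8270.8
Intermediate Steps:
Y(V) = -9*V
-13957*(16 - 32)/(0*11 + Y(-3)) = -13957*(16 - 32)/(0*11 - 9*(-3)) = -(-223312)/(0 + 27) = -(-223312)/27 = -13957*(-16/27) = 223312/27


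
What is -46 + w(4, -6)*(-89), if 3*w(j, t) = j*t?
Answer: 666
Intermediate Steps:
w(j, t) = j*t/3 (w(j, t) = (j*t)/3 = j*t/3)
-46 + w(4, -6)*(-89) = -46 + ((1/3)*4*(-6))*(-89) = -46 - 8*(-89) = -46 + 712 = 666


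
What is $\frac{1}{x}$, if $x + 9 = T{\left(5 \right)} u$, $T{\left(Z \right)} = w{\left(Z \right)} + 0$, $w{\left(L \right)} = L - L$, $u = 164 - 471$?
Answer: $- \frac{1}{9} \approx -0.11111$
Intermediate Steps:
$u = -307$ ($u = 164 - 471 = -307$)
$w{\left(L \right)} = 0$
$T{\left(Z \right)} = 0$ ($T{\left(Z \right)} = 0 + 0 = 0$)
$x = -9$ ($x = -9 + 0 \left(-307\right) = -9 + 0 = -9$)
$\frac{1}{x} = \frac{1}{-9} = - \frac{1}{9}$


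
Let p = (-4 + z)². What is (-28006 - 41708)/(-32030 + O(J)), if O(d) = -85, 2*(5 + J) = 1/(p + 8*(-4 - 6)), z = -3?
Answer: 23238/10705 ≈ 2.1708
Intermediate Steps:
p = 49 (p = (-4 - 3)² = (-7)² = 49)
J = -311/62 (J = -5 + 1/(2*(49 + 8*(-4 - 6))) = -5 + 1/(2*(49 + 8*(-10))) = -5 + 1/(2*(49 - 80)) = -5 + (½)/(-31) = -5 + (½)*(-1/31) = -5 - 1/62 = -311/62 ≈ -5.0161)
(-28006 - 41708)/(-32030 + O(J)) = (-28006 - 41708)/(-32030 - 85) = -69714/(-32115) = -69714*(-1/32115) = 23238/10705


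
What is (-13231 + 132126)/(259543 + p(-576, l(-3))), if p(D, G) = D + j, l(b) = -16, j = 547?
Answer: 118895/259514 ≈ 0.45814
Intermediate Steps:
p(D, G) = 547 + D (p(D, G) = D + 547 = 547 + D)
(-13231 + 132126)/(259543 + p(-576, l(-3))) = (-13231 + 132126)/(259543 + (547 - 576)) = 118895/(259543 - 29) = 118895/259514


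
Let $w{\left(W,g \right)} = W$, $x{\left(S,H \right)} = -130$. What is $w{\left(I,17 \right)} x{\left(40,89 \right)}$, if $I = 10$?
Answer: $-1300$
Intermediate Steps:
$w{\left(I,17 \right)} x{\left(40,89 \right)} = 10 \left(-130\right) = -1300$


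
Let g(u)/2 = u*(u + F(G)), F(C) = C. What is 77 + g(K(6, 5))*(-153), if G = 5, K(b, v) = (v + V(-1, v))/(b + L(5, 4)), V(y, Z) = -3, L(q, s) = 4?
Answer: -6031/25 ≈ -241.24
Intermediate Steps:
K(b, v) = (-3 + v)/(4 + b) (K(b, v) = (v - 3)/(b + 4) = (-3 + v)/(4 + b))
g(u) = 2*u*(5 + u) (g(u) = 2*(u*(u + 5)) = 2*(u*(5 + u)) = 2*u*(5 + u))
77 + g(K(6, 5))*(-153) = 77 + (2*((-3 + 5)/(4 + 6))*(5 + (-3 + 5)/(4 + 6)))*(-153) = 77 + (2*(2/10)*(5 + 2/10))*(-153) = 77 + (2*((⅒)*2)*(5 + (⅒)*2))*(-153) = 77 + (2*(⅕)*(5 + ⅕))*(-153) = 77 + (2*(⅕)*(26/5))*(-153) = 77 + (52/25)*(-153) = 77 - 7956/25 = -6031/25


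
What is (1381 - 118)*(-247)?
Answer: -311961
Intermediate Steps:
(1381 - 118)*(-247) = 1263*(-247) = -311961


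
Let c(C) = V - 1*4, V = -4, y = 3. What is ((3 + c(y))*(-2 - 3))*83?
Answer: 2075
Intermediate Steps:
c(C) = -8 (c(C) = -4 - 1*4 = -4 - 4 = -8)
((3 + c(y))*(-2 - 3))*83 = ((3 - 8)*(-2 - 3))*83 = -5*(-5)*83 = 25*83 = 2075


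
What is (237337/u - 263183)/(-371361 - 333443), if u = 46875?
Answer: 3084116447/8259421875 ≈ 0.37341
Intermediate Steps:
(237337/u - 263183)/(-371361 - 333443) = (237337/46875 - 263183)/(-371361 - 333443) = (237337*(1/46875) - 263183)/(-704804) = (237337/46875 - 263183)*(-1/704804) = -12336465788/46875*(-1/704804) = 3084116447/8259421875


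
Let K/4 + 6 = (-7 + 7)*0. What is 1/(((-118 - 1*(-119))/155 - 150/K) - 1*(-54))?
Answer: 620/37359 ≈ 0.016596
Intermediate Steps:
K = -24 (K = -24 + 4*((-7 + 7)*0) = -24 + 4*(0*0) = -24 + 4*0 = -24 + 0 = -24)
1/(((-118 - 1*(-119))/155 - 150/K) - 1*(-54)) = 1/(((-118 - 1*(-119))/155 - 150/(-24)) - 1*(-54)) = 1/(((-118 + 119)*(1/155) - 150*(-1/24)) + 54) = 1/((1*(1/155) + 25/4) + 54) = 1/((1/155 + 25/4) + 54) = 1/(3879/620 + 54) = 1/(37359/620) = 620/37359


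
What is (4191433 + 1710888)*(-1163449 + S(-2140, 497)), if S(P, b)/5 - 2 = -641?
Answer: -6885907380724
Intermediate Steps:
S(P, b) = -3195 (S(P, b) = 10 + 5*(-641) = 10 - 3205 = -3195)
(4191433 + 1710888)*(-1163449 + S(-2140, 497)) = (4191433 + 1710888)*(-1163449 - 3195) = 5902321*(-1166644) = -6885907380724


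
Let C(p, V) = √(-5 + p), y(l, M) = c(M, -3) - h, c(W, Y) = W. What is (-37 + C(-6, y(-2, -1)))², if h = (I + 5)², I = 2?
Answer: (37 - I*√11)² ≈ 1358.0 - 245.43*I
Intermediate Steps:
h = 49 (h = (2 + 5)² = 7² = 49)
y(l, M) = -49 + M (y(l, M) = M - 1*49 = M - 49 = -49 + M)
(-37 + C(-6, y(-2, -1)))² = (-37 + √(-5 - 6))² = (-37 + √(-11))² = (-37 + I*√11)²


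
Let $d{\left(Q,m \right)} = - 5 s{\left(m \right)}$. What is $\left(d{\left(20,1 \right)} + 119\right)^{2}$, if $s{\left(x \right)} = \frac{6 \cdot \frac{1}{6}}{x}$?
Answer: $12996$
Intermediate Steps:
$s{\left(x \right)} = \frac{1}{x}$ ($s{\left(x \right)} = \frac{6 \cdot \frac{1}{6}}{x} = 1 \frac{1}{x} = \frac{1}{x}$)
$d{\left(Q,m \right)} = - \frac{5}{m}$
$\left(d{\left(20,1 \right)} + 119\right)^{2} = \left(- \frac{5}{1} + 119\right)^{2} = \left(\left(-5\right) 1 + 119\right)^{2} = \left(-5 + 119\right)^{2} = 114^{2} = 12996$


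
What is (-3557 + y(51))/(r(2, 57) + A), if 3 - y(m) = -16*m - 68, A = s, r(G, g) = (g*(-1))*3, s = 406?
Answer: -534/47 ≈ -11.362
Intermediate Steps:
r(G, g) = -3*g (r(G, g) = -g*3 = -3*g)
A = 406
y(m) = 71 + 16*m (y(m) = 3 - (-16*m - 68) = 3 - (-68 - 16*m) = 3 + (68 + 16*m) = 71 + 16*m)
(-3557 + y(51))/(r(2, 57) + A) = (-3557 + (71 + 16*51))/(-3*57 + 406) = (-3557 + (71 + 816))/(-171 + 406) = (-3557 + 887)/235 = -2670*1/235 = -534/47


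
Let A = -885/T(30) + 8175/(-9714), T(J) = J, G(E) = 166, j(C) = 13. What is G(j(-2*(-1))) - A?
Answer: 317877/1619 ≈ 196.34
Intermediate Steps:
A = -49123/1619 (A = -885/30 + 8175/(-9714) = -885*1/30 + 8175*(-1/9714) = -59/2 - 2725/3238 = -49123/1619 ≈ -30.342)
G(j(-2*(-1))) - A = 166 - 1*(-49123/1619) = 166 + 49123/1619 = 317877/1619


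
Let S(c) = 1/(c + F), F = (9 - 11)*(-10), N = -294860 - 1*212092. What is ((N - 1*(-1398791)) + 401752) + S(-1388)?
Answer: 1769632487/1368 ≈ 1.2936e+6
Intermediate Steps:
N = -506952 (N = -294860 - 212092 = -506952)
F = 20 (F = -2*(-10) = 20)
S(c) = 1/(20 + c) (S(c) = 1/(c + 20) = 1/(20 + c))
((N - 1*(-1398791)) + 401752) + S(-1388) = ((-506952 - 1*(-1398791)) + 401752) + 1/(20 - 1388) = ((-506952 + 1398791) + 401752) + 1/(-1368) = (891839 + 401752) - 1/1368 = 1293591 - 1/1368 = 1769632487/1368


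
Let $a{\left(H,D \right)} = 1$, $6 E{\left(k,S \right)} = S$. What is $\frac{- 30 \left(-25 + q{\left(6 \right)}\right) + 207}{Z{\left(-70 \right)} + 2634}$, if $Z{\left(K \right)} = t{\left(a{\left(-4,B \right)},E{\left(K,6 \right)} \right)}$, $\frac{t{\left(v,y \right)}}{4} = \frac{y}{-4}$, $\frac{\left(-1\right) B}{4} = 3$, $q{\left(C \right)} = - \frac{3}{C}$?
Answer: $\frac{972}{2633} \approx 0.36916$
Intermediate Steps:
$E{\left(k,S \right)} = \frac{S}{6}$
$B = -12$ ($B = \left(-4\right) 3 = -12$)
$t{\left(v,y \right)} = - y$ ($t{\left(v,y \right)} = 4 \frac{y}{-4} = 4 y \left(- \frac{1}{4}\right) = 4 \left(- \frac{y}{4}\right) = - y$)
$Z{\left(K \right)} = -1$ ($Z{\left(K \right)} = - \frac{6}{6} = \left(-1\right) 1 = -1$)
$\frac{- 30 \left(-25 + q{\left(6 \right)}\right) + 207}{Z{\left(-70 \right)} + 2634} = \frac{- 30 \left(-25 - \frac{3}{6}\right) + 207}{-1 + 2634} = \frac{- 30 \left(-25 - \frac{1}{2}\right) + 207}{2633} = \left(- 30 \left(-25 - \frac{1}{2}\right) + 207\right) \frac{1}{2633} = \left(\left(-30\right) \left(- \frac{51}{2}\right) + 207\right) \frac{1}{2633} = \left(765 + 207\right) \frac{1}{2633} = 972 \cdot \frac{1}{2633} = \frac{972}{2633}$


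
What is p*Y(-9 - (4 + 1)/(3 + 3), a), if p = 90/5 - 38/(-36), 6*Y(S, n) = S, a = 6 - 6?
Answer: -20237/648 ≈ -31.230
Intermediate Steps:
a = 0
Y(S, n) = S/6
p = 343/18 (p = 90*(⅕) - 38*(-1/36) = 18 + 19/18 = 343/18 ≈ 19.056)
p*Y(-9 - (4 + 1)/(3 + 3), a) = 343*((-9 - (4 + 1)/(3 + 3))/6)/18 = 343*((-9 - 5/6)/6)/18 = 343*((-9 - 1*⅚)/6)/18 = 343*((-9 - ⅚)/6)/18 = 343*((⅙)*(-59/6))/18 = (343/18)*(-59/36) = -20237/648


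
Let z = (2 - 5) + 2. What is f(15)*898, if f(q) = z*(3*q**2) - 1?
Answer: -607048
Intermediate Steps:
z = -1 (z = -3 + 2 = -1)
f(q) = -1 - 3*q**2 (f(q) = -3*q**2 - 1 = -1 - 3*q**2)
f(15)*898 = (-1 - 3*15**2)*898 = (-1 - 3*225)*898 = (-1 - 675)*898 = -676*898 = -607048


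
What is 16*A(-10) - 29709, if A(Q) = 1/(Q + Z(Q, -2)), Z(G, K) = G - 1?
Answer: -623905/21 ≈ -29710.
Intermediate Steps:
Z(G, K) = -1 + G
A(Q) = 1/(-1 + 2*Q) (A(Q) = 1/(Q + (-1 + Q)) = 1/(-1 + 2*Q))
16*A(-10) - 29709 = 16/(-1 + 2*(-10)) - 29709 = 16/(-1 - 20) - 29709 = 16/(-21) - 29709 = 16*(-1/21) - 29709 = -16/21 - 29709 = -623905/21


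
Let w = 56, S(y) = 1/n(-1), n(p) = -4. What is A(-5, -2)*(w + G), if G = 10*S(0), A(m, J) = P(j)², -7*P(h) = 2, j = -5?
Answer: 214/49 ≈ 4.3673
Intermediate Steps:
P(h) = -2/7 (P(h) = -⅐*2 = -2/7)
S(y) = -¼ (S(y) = 1/(-4) = -¼)
A(m, J) = 4/49 (A(m, J) = (-2/7)² = 4/49)
G = -5/2 (G = 10*(-¼) = -5/2 ≈ -2.5000)
A(-5, -2)*(w + G) = 4*(56 - 5/2)/49 = (4/49)*(107/2) = 214/49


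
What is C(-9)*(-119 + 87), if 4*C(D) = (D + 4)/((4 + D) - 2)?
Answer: -40/7 ≈ -5.7143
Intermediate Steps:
C(D) = (4 + D)/(4*(2 + D)) (C(D) = ((D + 4)/((4 + D) - 2))/4 = ((4 + D)/(2 + D))/4 = (4 + D)/(4*(2 + D)))
C(-9)*(-119 + 87) = ((4 - 9)/(4*(2 - 9)))*(-119 + 87) = ((¼)*(-5)/(-7))*(-32) = ((¼)*(-⅐)*(-5))*(-32) = (5/28)*(-32) = -40/7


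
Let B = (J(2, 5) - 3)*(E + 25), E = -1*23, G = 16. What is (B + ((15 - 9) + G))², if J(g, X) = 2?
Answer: 400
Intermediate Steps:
E = -23
B = -2 (B = (2 - 3)*(-23 + 25) = -1*2 = -2)
(B + ((15 - 9) + G))² = (-2 + ((15 - 9) + 16))² = (-2 + (6 + 16))² = (-2 + 22)² = 20² = 400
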